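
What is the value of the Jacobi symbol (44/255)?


Compute (44/255) via quadratic reciprocity:
  pull out 2: (2/255) = +1  (since 255 mod 8 = 7)
  pull out 2: (2/255) = +1  (since 255 mod 8 = 7)
  reciprocity: (11/255) -> -(255/11)
  reduce: (2/11)
  pull out 2: (2/11) = -1  (since 11 mod 8 = 3)
  (1/11) = 1
Product of signs = 1

1


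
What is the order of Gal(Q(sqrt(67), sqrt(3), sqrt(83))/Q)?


The 3 square roots of distinct primes are multiplicatively independent over Q,
so [K:Q] = 2^3 and Gal(K/Q) is isomorphic to (Z/2Z)^3.
|Gal| = 2^3 = 8

8


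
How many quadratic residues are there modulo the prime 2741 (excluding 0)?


For prime p, the number of non-zero quadratic residues is (p-1)/2.
= (2741-1)/2
= 1370

1370


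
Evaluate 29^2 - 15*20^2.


x^2 - d*y^2
= 29^2 - 15*20^2
= 841 - 6000
= -5159

-5159


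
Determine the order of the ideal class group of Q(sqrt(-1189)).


K = Q(sqrt(-1189)). d mod 4 = 3, so D = disc(K) = 4d = -4756
h(K) equals the number of primitive reduced positive-definite forms (a, b, c) = a*x^2 + b*x*y + c*y^2 with b^2 - 4ac = D,
where reduced means |b| <= a <= c, with b >= 0 whenever |b| = a or a = c, and primitive means gcd(a, b, c) = 1.
Reduced forces 3a^2 <= |D| = 4756, so 1 <= a <= 39; b must have the parity of D, and c = (b^2 - D)/(4a) must be an integer >= a.
Enumerate a = 1..39, b in [-a, a]:
  a=1: (1, 0, 1189)  [1]
  a=2: (2, 2, 595)  [1]
  a=3..4: none
  a=5: (5, -2, 238), (5, 2, 238)  [2]
  a=6: none
  a=7: (7, -2, 170), (7, 2, 170)  [2]
  a=8..9: none
  a=10: (10, -2, 119), (10, 2, 119)  [2]
  a=11..13: none
  a=14: (14, -2, 85), (14, 2, 85)  [2]
  a=15..16: none
  a=17: (17, -2, 70), (17, 2, 70)  [2]
  a=18..24: none
  a=25: (25, -12, 49), (25, 12, 49)  [2]
  a=26..28: none
  a=29: (29, 0, 41)  [1]
  a=30: none
  a=31: (31, -24, 43), (31, 24, 43)  [2]
  a=32..33: none
  a=34: (34, -2, 35), (34, 2, 35)  [2]
  a=35: (35, 12, 35)  [1]
  a=36..39: none
Total reduced forms: 1 + 1 + 2 + 2 + 2 + 2 + 2 + 2 + 1 + 2 + 2 + 1 = 20
h = 20

20


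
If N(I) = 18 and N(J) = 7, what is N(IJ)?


N(IJ) = N(I) * N(J)
= 18 * 7
= 126

126


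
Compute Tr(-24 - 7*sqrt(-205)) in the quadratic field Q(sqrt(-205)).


Tr(a + b*sqrt(d)) = (a + b*sqrt(d)) + (a - b*sqrt(d)) = 2a
= 2 * (-24)
= -48

-48


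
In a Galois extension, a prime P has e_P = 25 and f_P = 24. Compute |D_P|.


|D_P| = e * f
= 25 * 24
= 600

600


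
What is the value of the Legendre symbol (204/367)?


p = 367 is prime, so compute (204/367) with the reciprocity algorithm (Jacobi-symbol steps: pull out 2s via (2/n), flip via reciprocity, reduce):
  pull out 2: (2/367) = +1  (since 367 mod 8 = 7)
  pull out 2: (2/367) = +1  (since 367 mod 8 = 7)
  reciprocity: (51/367) -> -(367/51)
  reduce: (10/51)
  pull out 2: (2/51) = -1  (since 51 mod 8 = 3)
  reciprocity: (5/51) -> +(51/5)
  reduce: (1/5)
  (1/5) = 1
Product of signs = 1
(204/367) = 1

1


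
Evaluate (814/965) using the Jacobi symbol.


Compute (814/965) via quadratic reciprocity:
  pull out 2: (2/965) = -1  (since 965 mod 8 = 5)
  reciprocity: (407/965) -> +(965/407)
  reduce: (151/407)
  reciprocity: (151/407) -> -(407/151)
  reduce: (105/151)
  reciprocity: (105/151) -> +(151/105)
  reduce: (46/105)
  pull out 2: (2/105) = +1  (since 105 mod 8 = 1)
  reciprocity: (23/105) -> +(105/23)
  reduce: (13/23)
  reciprocity: (13/23) -> +(23/13)
  reduce: (10/13)
  pull out 2: (2/13) = -1  (since 13 mod 8 = 5)
  reciprocity: (5/13) -> +(13/5)
  reduce: (3/5)
  reciprocity: (3/5) -> +(5/3)
  reduce: (2/3)
  pull out 2: (2/3) = -1  (since 3 mod 8 = 3)
  (1/3) = 1
Product of signs = 1

1


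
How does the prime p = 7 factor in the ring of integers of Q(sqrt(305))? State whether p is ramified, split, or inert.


K = Q(sqrt(305)). Since d mod 4 = 1, disc(K) = 305.
Check p | disc: 305 mod 7 = 4.
p does not divide disc. Compute Legendre symbol (d/p):
4^((7-1)/2) mod 7 = 1
(d/p) = 1, so p splits: (p) = P*P' with e=1, f=1, g=2.
Therefore p is split.

split


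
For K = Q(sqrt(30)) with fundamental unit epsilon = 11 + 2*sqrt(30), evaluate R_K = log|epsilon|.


epsilon = 11 + 2*sqrt(30)
= 21.9545
R = ln(21.9545)
= 3.0890

3.0890


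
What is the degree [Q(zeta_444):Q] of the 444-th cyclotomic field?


The degree equals Euler's totient phi(444).
444 = 2^2 * 3 * 37
phi(444) = 144

144


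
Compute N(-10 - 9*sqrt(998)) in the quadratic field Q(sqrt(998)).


N(a + b*sqrt(d)) = a^2 - d*b^2
= (-10)^2 - (998)*(-9)^2
= 100 - 80838
= -80738

-80738


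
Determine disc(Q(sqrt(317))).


For K = Q(sqrt(d)) with d squarefree: disc(K) = d if d = 1 mod 4, and disc(K) = 4d if d = 2 or 3 mod 4.
Here d = 317, and d mod 4 = 1.
d = 1 mod 4 (O_K = Z[(1+sqrt(d))/2]), so disc(K) = d = 317

317


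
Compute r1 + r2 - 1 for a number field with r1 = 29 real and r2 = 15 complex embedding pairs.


By Dirichlet's unit theorem:
rank = r1 + r2 - 1
= 29 + 15 - 1
= 43

43


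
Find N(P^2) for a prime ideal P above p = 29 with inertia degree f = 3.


N(P^a) = p^(a*f)
= 29^(2*3)
= 29^6
= 594823321

594823321


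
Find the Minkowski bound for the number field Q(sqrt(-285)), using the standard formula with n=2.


d = -285, d mod 4 = 3, so disc(K) = 4d = -1140; |disc(K)| = 1140
Imaginary quadratic field, so n = 2, s = r2 = 1, r1 = 0
M = (n!/n^n) * (4/pi)^s * sqrt(|disc(K)|) = (2!/2^2) * (4/pi)^1 * sqrt(1140)
= 0.5 * 1.273240 * 33.763886
= 21.4948

21.4948


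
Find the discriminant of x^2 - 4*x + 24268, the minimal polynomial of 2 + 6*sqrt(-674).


The element 2 + 6*sqrt(-674) has minimal polynomial:
x^2 - 4*x + 24268
Discriminant = (-4)^2 - 4*(24268)
= 16 - 97072
= -97056

-97056


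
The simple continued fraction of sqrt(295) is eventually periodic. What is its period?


Run the CF algorithm for sqrt(295).
a_0 = floor(sqrt(295)) = 17; set m_0=0, q_0=1.
Recurrence: m' = q*a - m,  q' = (d - m'^2)/q,  a' = floor((a_0 + m')/q').
  step 1: m=17, q=6, a=5
  step 2: m=13, q=21, a=1
  step 3: m=8, q=11, a=2
  step 4: m=14, q=9, a=3
  step 5: m=13, q=14, a=2
  step 6: m=15, q=5, a=6
  step 7: m=15, q=14, a=2
  step 8: m=13, q=9, a=3
  step 9: m=14, q=11, a=2
  step 10: m=8, q=21, a=1
  step 11: m=13, q=6, a=5
  step 12: m=17, q=1, a=34
a_12 = 2*a_0 = 34, so the period closes here.
sqrt(295) = [17; 5, 1, 2, 3, 2, 6, 2, 3, 2, 1, 5, 34]
Period length = 12

12


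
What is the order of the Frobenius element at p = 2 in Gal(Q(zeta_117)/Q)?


The Frobenius at p in Gal(Q(zeta_n)/Q) = (Z/nZ)* is the class of p, so its order is ord_117(2), the smallest k >= 1 with 2^k = 1 mod 117.
n = 117 = 3^2 * 13, phi(117) = 72; the order divides phi(n).
Divisors of 72: 1, 2, 3, 4, 6, 8, 9, 12, 18, 24, 36, 72
Repeated squaring mod 117: 2^1 = 2, 2^2 = 4, 2^4 = 16, 2^8 = 22, 2^16 = 16, 2^32 = 22, 2^64 = 16
Test divisors in increasing order:
  k=1: 2^1 = 2 mod 117
  k=2: 2^2 = 4 mod 117
  k=3: 2^3 = 4 * 2 = 8 mod 117
  k=4: 2^4 = 16 mod 117
  k=6: 2^6 = 16 * 4 = 64 mod 117
  k=8: 2^8 = 22 mod 117
  k=9: 2^9 = 22 * 2 = 44 mod 117
  k=12: 2^12 = 22 * 16 = 1 mod 117  <- first divisor giving 1
Order = 12

12


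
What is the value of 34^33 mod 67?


p = 67 is prime and the exponent is (p-1)/2 = 33, so by Euler's criterion 34^33 = (34/67) = +1 or -1 mod 67.
Compute by square-and-multiply:
  33 = 32 + 1 (binary 100001)
  Repeated squaring mod 67: 34^1 = 34, 34^2 = 17, 34^4 = 21, 34^8 = 39, 34^16 = 47, 34^32 = 65
  34^33 = 34^32 * 34^1 = 65 * 34 mod 67
    65 * 34 = 2210 = 66 mod 67
  34^33 = 66 mod 67
Result 66 = p - 1 = -1 mod 67: 34 is a quadratic non-residue mod 67. As a residue in [0, p-1] the value is 66.
34^33 mod 67 = 66

66


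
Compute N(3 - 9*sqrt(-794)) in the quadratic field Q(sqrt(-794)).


N(a + b*sqrt(d)) = a^2 - d*b^2
= (3)^2 - (-794)*(-9)^2
= 9 + 64314
= 64323

64323


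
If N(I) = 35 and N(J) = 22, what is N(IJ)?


N(IJ) = N(I) * N(J)
= 35 * 22
= 770

770


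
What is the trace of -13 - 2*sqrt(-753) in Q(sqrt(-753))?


Tr(a + b*sqrt(d)) = (a + b*sqrt(d)) + (a - b*sqrt(d)) = 2a
= 2 * (-13)
= -26

-26


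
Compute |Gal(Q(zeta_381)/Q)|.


|Gal(Q(zeta_381)/Q)| = phi(381)
= 252

252


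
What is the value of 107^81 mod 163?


p = 163 is prime and the exponent is (p-1)/2 = 81, so by Euler's criterion 107^81 = (107/163) = +1 or -1 mod 163.
Compute by square-and-multiply:
  81 = 64 + 16 + 1 (binary 1010001)
  Repeated squaring mod 163: 107^1 = 107, 107^2 = 39, 107^4 = 54, 107^8 = 145, 107^16 = 161, 107^32 = 4, 107^64 = 16
  107^81 = 107^64 * 107^16 * 107^1 = 16 * 161 * 107 mod 163
    16 * 161 = 2576 = 131 mod 163
    131 * 107 = 14017 = 162 mod 163
  107^81 = 162 mod 163
Result 162 = p - 1 = -1 mod 163: 107 is a quadratic non-residue mod 163. As a residue in [0, p-1] the value is 162.
107^81 mod 163 = 162

162


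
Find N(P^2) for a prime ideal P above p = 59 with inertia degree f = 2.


N(P^a) = p^(a*f)
= 59^(2*2)
= 59^4
= 12117361

12117361


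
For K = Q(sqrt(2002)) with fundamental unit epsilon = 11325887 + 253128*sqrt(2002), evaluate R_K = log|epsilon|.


epsilon = 11325887 + 253128*sqrt(2002)
= 2.2652e+07
R = ln(2.2652e+07)
= 16.9357

16.9357


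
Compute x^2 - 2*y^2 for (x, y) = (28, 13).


x^2 - d*y^2
= 28^2 - 2*13^2
= 784 - 338
= 446

446


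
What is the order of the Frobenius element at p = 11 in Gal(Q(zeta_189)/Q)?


The Frobenius at p in Gal(Q(zeta_n)/Q) = (Z/nZ)* is the class of p, so its order is ord_189(11), the smallest k >= 1 with 11^k = 1 mod 189.
n = 189 = 3^3 * 7, phi(189) = 108; the order divides phi(n).
Divisors of 108: 1, 2, 3, 4, 6, 9, 12, 18, 27, 36, 54, 108
Repeated squaring mod 189: 11^1 = 11, 11^2 = 121, 11^4 = 88, 11^8 = 184, 11^16 = 25, 11^32 = 58, 11^64 = 151
Test divisors in increasing order:
  k=1: 11^1 = 11 mod 189
  k=2: 11^2 = 121 mod 189
  k=3: 11^3 = 121 * 11 = 8 mod 189
  k=4: 11^4 = 88 mod 189
  k=6: 11^6 = 88 * 121 = 64 mod 189
  k=9: 11^9 = 184 * 11 = 134 mod 189
  k=12: 11^12 = 184 * 88 = 127 mod 189
  k=18: 11^18 = 25 * 121 = 1 mod 189  <- first divisor giving 1
Order = 18

18


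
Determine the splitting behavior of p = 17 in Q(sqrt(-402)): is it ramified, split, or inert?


K = Q(sqrt(-402)). Since d mod 4 = 2, disc(K) = -1608.
Check p | disc: -1608 mod 17 = 7.
p does not divide disc. Compute Legendre symbol (d/p):
6^((17-1)/2) mod 17 = -1
(d/p) = -1, so p is inert: (p) stays prime with e=1, f=2, g=1.
Therefore p is inert.

inert


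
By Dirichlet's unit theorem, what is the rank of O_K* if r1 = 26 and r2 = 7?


By Dirichlet's unit theorem:
rank = r1 + r2 - 1
= 26 + 7 - 1
= 32

32


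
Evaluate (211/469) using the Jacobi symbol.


Compute (211/469) via quadratic reciprocity:
  reciprocity: (211/469) -> +(469/211)
  reduce: (47/211)
  reciprocity: (47/211) -> -(211/47)
  reduce: (23/47)
  reciprocity: (23/47) -> -(47/23)
  reduce: (1/23)
  (1/23) = 1
Product of signs = 1

1


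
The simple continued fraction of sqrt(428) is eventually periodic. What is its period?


Run the CF algorithm for sqrt(428).
a_0 = floor(sqrt(428)) = 20; set m_0=0, q_0=1.
Recurrence: m' = q*a - m,  q' = (d - m'^2)/q,  a' = floor((a_0 + m')/q').
  step 1: m=20, q=28, a=1
  step 2: m=8, q=13, a=2
  step 3: m=18, q=8, a=4
  step 4: m=14, q=29, a=1
  step 5: m=15, q=7, a=5
  step 6: m=20, q=4, a=10
  step 7: m=20, q=7, a=5
  step 8: m=15, q=29, a=1
  step 9: m=14, q=8, a=4
  step 10: m=18, q=13, a=2
  step 11: m=8, q=28, a=1
  step 12: m=20, q=1, a=40
a_12 = 2*a_0 = 40, so the period closes here.
sqrt(428) = [20; 1, 2, 4, 1, 5, 10, 5, 1, 4, 2, 1, 40]
Period length = 12

12


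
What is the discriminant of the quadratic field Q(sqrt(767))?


For K = Q(sqrt(d)) with d squarefree: disc(K) = d if d = 1 mod 4, and disc(K) = 4d if d = 2 or 3 mod 4.
Here d = 767, and d mod 4 = 3.
d = 3 mod 4, not 1 (O_K = Z[sqrt(d)]), so disc(K) = 4d = 4 * (767) = 3068

3068


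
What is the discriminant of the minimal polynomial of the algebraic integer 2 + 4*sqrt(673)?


The element 2 + 4*sqrt(673) has minimal polynomial:
x^2 - 4*x - 10764
Discriminant = (-4)^2 - 4*(-10764)
= 16 + 43056
= 43072

43072


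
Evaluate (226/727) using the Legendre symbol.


p = 727 is prime, so compute (226/727) with the reciprocity algorithm (Jacobi-symbol steps: pull out 2s via (2/n), flip via reciprocity, reduce):
  pull out 2: (2/727) = +1  (since 727 mod 8 = 7)
  reciprocity: (113/727) -> +(727/113)
  reduce: (49/113)
  reciprocity: (49/113) -> +(113/49)
  reduce: (15/49)
  reciprocity: (15/49) -> +(49/15)
  reduce: (4/15)
  pull out 2: (2/15) = +1  (since 15 mod 8 = 7)
  pull out 2: (2/15) = +1  (since 15 mod 8 = 7)
  (1/15) = 1
Product of signs = 1
(226/727) = 1

1


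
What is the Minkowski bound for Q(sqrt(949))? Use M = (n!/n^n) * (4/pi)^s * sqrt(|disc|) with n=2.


d = 949, d mod 4 = 1, so disc(K) = d = 949; |disc(K)| = 949
Real quadratic field, so n = 2, s = r2 = 0, r1 = 2
M = (n!/n^n) * (4/pi)^s * sqrt(|disc(K)|) = (2!/2^2) * (4/pi)^0 * sqrt(949)
= 0.5 * 1.000000 * 30.805844
= 15.4029

15.4029


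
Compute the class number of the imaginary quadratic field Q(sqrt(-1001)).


K = Q(sqrt(-1001)). d mod 4 = 3, so D = disc(K) = 4d = -4004
h(K) equals the number of primitive reduced positive-definite forms (a, b, c) = a*x^2 + b*x*y + c*y^2 with b^2 - 4ac = D,
where reduced means |b| <= a <= c, with b >= 0 whenever |b| = a or a = c, and primitive means gcd(a, b, c) = 1.
Reduced forces 3a^2 <= |D| = 4004, so 1 <= a <= 36; b must have the parity of D, and c = (b^2 - D)/(4a) must be an integer >= a.
Enumerate a = 1..36, b in [-a, a]:
  a=1: (1, 0, 1001)  [1]
  a=2: (2, 2, 501)  [1]
  a=3: (3, -2, 334), (3, 2, 334)  [2]
  a=4: none
  a=5: (5, -4, 201), (5, 4, 201)  [2]
  a=6: (6, -2, 167), (6, 2, 167)  [2]
  a=7: (7, 0, 143)  [1]
  a=8: none
  a=9: (9, -8, 113), (9, 8, 113)  [2]
  a=10: (10, -6, 101), (10, 6, 101)  [2]
  a=11: (11, 0, 91)  [1]
  a=12: none
  a=13: (13, 0, 77)  [1]
  a=14: (14, 14, 75)  [1]
  a=15: (15, -14, 70), (15, -4, 67), (15, 4, 67), (15, 14, 70)  [4]
  a=16: none
  a=17: (17, -12, 61), (17, 12, 61)  [2]
  a=18: (18, -10, 57), (18, 10, 57)  [2]
  a=19: (19, -10, 54), (19, 10, 54)  [2]
  a=20: none
  a=21: (21, -14, 50), (21, 14, 50)  [2]
  a=22: (22, 22, 51)  [1]
  a=23..24: none
  a=25: (25, -14, 42), (25, 14, 42)  [2]
  a=26: (26, 26, 45)  [1]
  a=27: (27, -10, 38), (27, 10, 38)  [2]
  a=28..29: none
  a=30: (30, -26, 39), (30, -14, 35), (30, 14, 35), (30, 26, 39)  [4]
  a=31..32: none
  a=33: (33, -22, 34), (33, 22, 34)  [2]
  a=34..36: none
Total reduced forms: 1 + 1 + 2 + 2 + 2 + 1 + 2 + 2 + 1 + 1 + 1 + 4 + 2 + 2 + 2 + 2 + 1 + 2 + 1 + 2 + 4 + 2 = 40
h = 40

40


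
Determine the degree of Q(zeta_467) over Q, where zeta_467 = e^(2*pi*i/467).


The degree equals Euler's totient phi(467).
467 = 467
phi(467) = 466

466


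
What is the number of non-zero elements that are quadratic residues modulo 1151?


For prime p, the number of non-zero quadratic residues is (p-1)/2.
= (1151-1)/2
= 575

575


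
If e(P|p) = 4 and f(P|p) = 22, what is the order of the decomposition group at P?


|D_P| = e * f
= 4 * 22
= 88

88


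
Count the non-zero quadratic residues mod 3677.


For prime p, the number of non-zero quadratic residues is (p-1)/2.
= (3677-1)/2
= 1838

1838


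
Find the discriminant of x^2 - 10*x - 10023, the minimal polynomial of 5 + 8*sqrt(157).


The element 5 + 8*sqrt(157) has minimal polynomial:
x^2 - 10*x - 10023
Discriminant = (-10)^2 - 4*(-10023)
= 100 + 40092
= 40192

40192


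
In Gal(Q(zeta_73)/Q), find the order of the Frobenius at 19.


The Frobenius at p in Gal(Q(zeta_n)/Q) = (Z/nZ)* is the class of p, so its order is ord_73(19), the smallest k >= 1 with 19^k = 1 mod 73.
n = 73 = 73, phi(73) = 72; the order divides phi(n).
Divisors of 72: 1, 2, 3, 4, 6, 8, 9, 12, 18, 24, 36, 72
Repeated squaring mod 73: 19^1 = 19, 19^2 = 69, 19^4 = 16, 19^8 = 37, 19^16 = 55, 19^32 = 32, 19^64 = 2
Test divisors in increasing order:
  k=1: 19^1 = 19 mod 73
  k=2: 19^2 = 69 mod 73
  k=3: 19^3 = 69 * 19 = 70 mod 73
  k=4: 19^4 = 16 mod 73
  k=6: 19^6 = 16 * 69 = 9 mod 73
  k=8: 19^8 = 37 mod 73
  k=9: 19^9 = 37 * 19 = 46 mod 73
  k=12: 19^12 = 37 * 16 = 8 mod 73
  k=18: 19^18 = 55 * 69 = 72 mod 73
  k=24: 19^24 = 55 * 37 = 64 mod 73
  k=36: 19^36 = 32 * 16 = 1 mod 73  <- first divisor giving 1
Order = 36

36


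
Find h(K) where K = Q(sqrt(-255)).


K = Q(sqrt(-255)). d mod 4 = 1, so D = disc(K) = d = -255
h(K) equals the number of primitive reduced positive-definite forms (a, b, c) = a*x^2 + b*x*y + c*y^2 with b^2 - 4ac = D,
where reduced means |b| <= a <= c, with b >= 0 whenever |b| = a or a = c, and primitive means gcd(a, b, c) = 1.
Reduced forces 3a^2 <= |D| = 255, so 1 <= a <= 9; b must have the parity of D, and c = (b^2 - D)/(4a) must be an integer >= a.
Enumerate a = 1..9, b in [-a, a]:
  a=1: (1, 1, 64)  [1]
  a=2: (2, -1, 32), (2, 1, 32)  [2]
  a=3: (3, 3, 22)  [1]
  a=4: (4, -1, 16), (4, 1, 16)  [2]
  a=5: (5, 5, 14)  [1]
  a=6: (6, -3, 11), (6, 3, 11)  [2]
  a=7: (7, -5, 10), (7, 5, 10)  [2]
  a=8: (8, 1, 8)  [1]
  a=9: none
Total reduced forms: 1 + 2 + 1 + 2 + 1 + 2 + 2 + 1 = 12
h = 12

12


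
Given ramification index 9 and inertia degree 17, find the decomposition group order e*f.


|D_P| = e * f
= 9 * 17
= 153

153


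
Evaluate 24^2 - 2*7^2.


x^2 - d*y^2
= 24^2 - 2*7^2
= 576 - 98
= 478

478


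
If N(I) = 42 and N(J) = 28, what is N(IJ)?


N(IJ) = N(I) * N(J)
= 42 * 28
= 1176

1176


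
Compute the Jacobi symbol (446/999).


Compute (446/999) via quadratic reciprocity:
  pull out 2: (2/999) = +1  (since 999 mod 8 = 7)
  reciprocity: (223/999) -> -(999/223)
  reduce: (107/223)
  reciprocity: (107/223) -> -(223/107)
  reduce: (9/107)
  reciprocity: (9/107) -> +(107/9)
  reduce: (8/9)
  pull out 2: (2/9) = +1  (since 9 mod 8 = 1)
  pull out 2: (2/9) = +1  (since 9 mod 8 = 1)
  pull out 2: (2/9) = +1  (since 9 mod 8 = 1)
  (1/9) = 1
Product of signs = 1

1


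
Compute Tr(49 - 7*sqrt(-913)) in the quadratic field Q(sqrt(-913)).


Tr(a + b*sqrt(d)) = (a + b*sqrt(d)) + (a - b*sqrt(d)) = 2a
= 2 * (49)
= 98

98


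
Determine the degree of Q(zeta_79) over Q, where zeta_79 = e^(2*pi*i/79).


The degree equals Euler's totient phi(79).
79 = 79
phi(79) = 78

78


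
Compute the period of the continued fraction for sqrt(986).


Run the CF algorithm for sqrt(986).
a_0 = floor(sqrt(986)) = 31; set m_0=0, q_0=1.
Recurrence: m' = q*a - m,  q' = (d - m'^2)/q,  a' = floor((a_0 + m')/q').
  step 1: m=31, q=25, a=2
  step 2: m=19, q=25, a=2
  step 3: m=31, q=1, a=62
a_3 = 2*a_0 = 62, so the period closes here.
sqrt(986) = [31; 2, 2, 62]
Period length = 3

3


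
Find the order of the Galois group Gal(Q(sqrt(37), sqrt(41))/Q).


The 2 square roots of distinct primes are multiplicatively independent over Q,
so [K:Q] = 2^2 and Gal(K/Q) is isomorphic to (Z/2Z)^2.
|Gal| = 2^2 = 4

4


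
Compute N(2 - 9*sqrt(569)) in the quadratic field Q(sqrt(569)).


N(a + b*sqrt(d)) = a^2 - d*b^2
= (2)^2 - (569)*(-9)^2
= 4 - 46089
= -46085

-46085


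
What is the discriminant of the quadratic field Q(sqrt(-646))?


For K = Q(sqrt(d)) with d squarefree: disc(K) = d if d = 1 mod 4, and disc(K) = 4d if d = 2 or 3 mod 4.
Here d = -646, and d mod 4 = 2.
d = 2 mod 4, not 1 (O_K = Z[sqrt(d)]), so disc(K) = 4d = 4 * (-646) = -2584

-2584


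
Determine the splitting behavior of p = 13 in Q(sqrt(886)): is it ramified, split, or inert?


K = Q(sqrt(886)). Since d mod 4 = 2, disc(K) = 3544.
Check p | disc: 3544 mod 13 = 8.
p does not divide disc. Compute Legendre symbol (d/p):
2^((13-1)/2) mod 13 = -1
(d/p) = -1, so p is inert: (p) stays prime with e=1, f=2, g=1.
Therefore p is inert.

inert


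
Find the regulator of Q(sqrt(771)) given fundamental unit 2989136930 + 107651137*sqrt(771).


epsilon = 2989136930 + 107651137*sqrt(771)
= 5.9783e+09
R = ln(5.9783e+09)
= 22.5114

22.5114


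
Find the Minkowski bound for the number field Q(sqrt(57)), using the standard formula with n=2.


d = 57, d mod 4 = 1, so disc(K) = d = 57; |disc(K)| = 57
Real quadratic field, so n = 2, s = r2 = 0, r1 = 2
M = (n!/n^n) * (4/pi)^s * sqrt(|disc(K)|) = (2!/2^2) * (4/pi)^0 * sqrt(57)
= 0.5 * 1.000000 * 7.549834
= 3.7749

3.7749


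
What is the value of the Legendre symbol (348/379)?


p = 379 is prime, so compute (348/379) with the reciprocity algorithm (Jacobi-symbol steps: pull out 2s via (2/n), flip via reciprocity, reduce):
  pull out 2: (2/379) = -1  (since 379 mod 8 = 3)
  pull out 2: (2/379) = -1  (since 379 mod 8 = 3)
  reciprocity: (87/379) -> -(379/87)
  reduce: (31/87)
  reciprocity: (31/87) -> -(87/31)
  reduce: (25/31)
  reciprocity: (25/31) -> +(31/25)
  reduce: (6/25)
  pull out 2: (2/25) = +1  (since 25 mod 8 = 1)
  reciprocity: (3/25) -> +(25/3)
  reduce: (1/3)
  (1/3) = 1
Product of signs = 1
(348/379) = 1

1


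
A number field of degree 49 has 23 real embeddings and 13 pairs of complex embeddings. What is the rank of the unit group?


By Dirichlet's unit theorem:
rank = r1 + r2 - 1
= 23 + 13 - 1
= 35

35


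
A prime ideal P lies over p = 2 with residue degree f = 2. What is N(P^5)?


N(P^a) = p^(a*f)
= 2^(5*2)
= 2^10
= 1024

1024


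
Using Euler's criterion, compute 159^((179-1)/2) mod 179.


p = 179 is prime and the exponent is (p-1)/2 = 89, so by Euler's criterion 159^89 = (159/179) = +1 or -1 mod 179.
Compute by square-and-multiply:
  89 = 64 + 16 + 8 + 1 (binary 1011001)
  Repeated squaring mod 179: 159^1 = 159, 159^2 = 42, 159^4 = 153, 159^8 = 139, 159^16 = 168, 159^32 = 121, 159^64 = 142
  159^89 = 159^64 * 159^16 * 159^8 * 159^1 = 142 * 168 * 139 * 159 mod 179
    142 * 168 = 23856 = 49 mod 179
    49 * 139 = 6811 = 9 mod 179
    9 * 159 = 1431 = 178 mod 179
  159^89 = 178 mod 179
Result 178 = p - 1 = -1 mod 179: 159 is a quadratic non-residue mod 179. As a residue in [0, p-1] the value is 178.
159^89 mod 179 = 178

178


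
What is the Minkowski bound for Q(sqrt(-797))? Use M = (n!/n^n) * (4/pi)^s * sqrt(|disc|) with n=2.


d = -797, d mod 4 = 3, so disc(K) = 4d = -3188; |disc(K)| = 3188
Imaginary quadratic field, so n = 2, s = r2 = 1, r1 = 0
M = (n!/n^n) * (4/pi)^s * sqrt(|disc(K)|) = (2!/2^2) * (4/pi)^1 * sqrt(3188)
= 0.5 * 1.273240 * 56.462377
= 35.9451

35.9451


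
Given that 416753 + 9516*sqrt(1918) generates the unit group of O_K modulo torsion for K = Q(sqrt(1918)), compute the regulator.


epsilon = 416753 + 9516*sqrt(1918)
= 833506.0000
R = ln(833506.0000)
= 13.6334

13.6334


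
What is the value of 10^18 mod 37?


p = 37 is prime and the exponent is (p-1)/2 = 18, so by Euler's criterion 10^18 = (10/37) = +1 or -1 mod 37.
Compute by square-and-multiply:
  18 = 16 + 2 (binary 10010)
  Repeated squaring mod 37: 10^1 = 10, 10^2 = 26, 10^4 = 10, 10^8 = 26, 10^16 = 10
  10^18 = 10^16 * 10^2 = 10 * 26 mod 37
    10 * 26 = 260 = 1 mod 37
  10^18 = 1 mod 37
Result 1: 10 is a quadratic residue mod 37.
10^18 mod 37 = 1

1


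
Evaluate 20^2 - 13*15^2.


x^2 - d*y^2
= 20^2 - 13*15^2
= 400 - 2925
= -2525

-2525


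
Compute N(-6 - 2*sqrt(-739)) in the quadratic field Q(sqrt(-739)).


N(a + b*sqrt(d)) = a^2 - d*b^2
= (-6)^2 - (-739)*(-2)^2
= 36 + 2956
= 2992

2992


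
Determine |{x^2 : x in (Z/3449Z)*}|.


For prime p, the number of non-zero quadratic residues is (p-1)/2.
= (3449-1)/2
= 1724

1724


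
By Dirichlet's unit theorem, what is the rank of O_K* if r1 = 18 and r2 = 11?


By Dirichlet's unit theorem:
rank = r1 + r2 - 1
= 18 + 11 - 1
= 28

28


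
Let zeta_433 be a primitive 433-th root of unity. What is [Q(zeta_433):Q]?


The degree equals Euler's totient phi(433).
433 = 433
phi(433) = 432

432


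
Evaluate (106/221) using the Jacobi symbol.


Compute (106/221) via quadratic reciprocity:
  pull out 2: (2/221) = -1  (since 221 mod 8 = 5)
  reciprocity: (53/221) -> +(221/53)
  reduce: (9/53)
  reciprocity: (9/53) -> +(53/9)
  reduce: (8/9)
  pull out 2: (2/9) = +1  (since 9 mod 8 = 1)
  pull out 2: (2/9) = +1  (since 9 mod 8 = 1)
  pull out 2: (2/9) = +1  (since 9 mod 8 = 1)
  (1/9) = 1
Product of signs = -1

-1


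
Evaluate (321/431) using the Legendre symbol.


p = 431 is prime, so compute (321/431) with the reciprocity algorithm (Jacobi-symbol steps: pull out 2s via (2/n), flip via reciprocity, reduce):
  reciprocity: (321/431) -> +(431/321)
  reduce: (110/321)
  pull out 2: (2/321) = +1  (since 321 mod 8 = 1)
  reciprocity: (55/321) -> +(321/55)
  reduce: (46/55)
  pull out 2: (2/55) = +1  (since 55 mod 8 = 7)
  reciprocity: (23/55) -> -(55/23)
  reduce: (9/23)
  reciprocity: (9/23) -> +(23/9)
  reduce: (5/9)
  reciprocity: (5/9) -> +(9/5)
  reduce: (4/5)
  pull out 2: (2/5) = -1  (since 5 mod 8 = 5)
  pull out 2: (2/5) = -1  (since 5 mod 8 = 5)
  (1/5) = 1
Product of signs = -1
(321/431) = -1

-1


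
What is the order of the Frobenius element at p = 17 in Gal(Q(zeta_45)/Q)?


The Frobenius at p in Gal(Q(zeta_n)/Q) = (Z/nZ)* is the class of p, so its order is ord_45(17), the smallest k >= 1 with 17^k = 1 mod 45.
n = 45 = 3^2 * 5, phi(45) = 24; the order divides phi(n).
Divisors of 24: 1, 2, 3, 4, 6, 8, 12, 24
Repeated squaring mod 45: 17^1 = 17, 17^2 = 19, 17^4 = 1, 17^8 = 1, 17^16 = 1
Test divisors in increasing order:
  k=1: 17^1 = 17 mod 45
  k=2: 17^2 = 19 mod 45
  k=3: 17^3 = 19 * 17 = 8 mod 45
  k=4: 17^4 = 1 mod 45  <- first divisor giving 1
Order = 4

4


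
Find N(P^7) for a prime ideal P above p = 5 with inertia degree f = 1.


N(P^a) = p^(a*f)
= 5^(7*1)
= 5^7
= 78125

78125


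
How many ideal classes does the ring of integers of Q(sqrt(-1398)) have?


K = Q(sqrt(-1398)). d mod 4 = 2, so D = disc(K) = 4d = -5592
h(K) equals the number of primitive reduced positive-definite forms (a, b, c) = a*x^2 + b*x*y + c*y^2 with b^2 - 4ac = D,
where reduced means |b| <= a <= c, with b >= 0 whenever |b| = a or a = c, and primitive means gcd(a, b, c) = 1.
Reduced forces 3a^2 <= |D| = 5592, so 1 <= a <= 43; b must have the parity of D, and c = (b^2 - D)/(4a) must be an integer >= a.
Enumerate a = 1..43, b in [-a, a]:
  a=1: (1, 0, 1398)  [1]
  a=2: (2, 0, 699)  [1]
  a=3: (3, 0, 466)  [1]
  a=4..5: none
  a=6: (6, 0, 233)  [1]
  a=7: (7, -6, 201), (7, 6, 201)  [2]
  a=8..13: none
  a=14: (14, -8, 101), (14, 8, 101)  [2]
  a=15..16: none
  a=17: (17, -16, 86), (17, 16, 86)  [2]
  a=18..20: none
  a=21: (21, -6, 67), (21, 6, 67)  [2]
  a=22..28: none
  a=29: (29, -18, 51), (29, 18, 51)  [2]
  a=30: none
  a=31: (31, -22, 49), (31, 22, 49)  [2]
  a=32..33: none
  a=34: (34, -16, 43), (34, 16, 43)  [2]
  a=35..40: none
  a=41: (41, -36, 42), (41, 36, 42)  [2]
  a=42..43: none
Total reduced forms: 1 + 1 + 1 + 1 + 2 + 2 + 2 + 2 + 2 + 2 + 2 + 2 = 20
h = 20

20


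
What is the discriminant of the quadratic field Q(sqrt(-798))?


For K = Q(sqrt(d)) with d squarefree: disc(K) = d if d = 1 mod 4, and disc(K) = 4d if d = 2 or 3 mod 4.
Here d = -798, and d mod 4 = 2.
d = 2 mod 4, not 1 (O_K = Z[sqrt(d)]), so disc(K) = 4d = 4 * (-798) = -3192

-3192


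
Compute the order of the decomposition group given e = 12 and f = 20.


|D_P| = e * f
= 12 * 20
= 240

240


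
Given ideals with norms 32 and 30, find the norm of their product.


N(IJ) = N(I) * N(J)
= 32 * 30
= 960

960


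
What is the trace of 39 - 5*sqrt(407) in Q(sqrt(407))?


Tr(a + b*sqrt(d)) = (a + b*sqrt(d)) + (a - b*sqrt(d)) = 2a
= 2 * (39)
= 78

78


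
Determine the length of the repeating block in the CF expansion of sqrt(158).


Run the CF algorithm for sqrt(158).
a_0 = floor(sqrt(158)) = 12; set m_0=0, q_0=1.
Recurrence: m' = q*a - m,  q' = (d - m'^2)/q,  a' = floor((a_0 + m')/q').
  step 1: m=12, q=14, a=1
  step 2: m=2, q=11, a=1
  step 3: m=9, q=7, a=3
  step 4: m=12, q=2, a=12
  step 5: m=12, q=7, a=3
  step 6: m=9, q=11, a=1
  step 7: m=2, q=14, a=1
  step 8: m=12, q=1, a=24
a_8 = 2*a_0 = 24, so the period closes here.
sqrt(158) = [12; 1, 1, 3, 12, 3, 1, 1, 24]
Period length = 8

8


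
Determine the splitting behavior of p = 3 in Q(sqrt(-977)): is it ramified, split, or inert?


K = Q(sqrt(-977)). Since d mod 4 = 3, disc(K) = -3908.
Check p | disc: -3908 mod 3 = 1.
p does not divide disc. Compute Legendre symbol (d/p):
1^((3-1)/2) mod 3 = 1
(d/p) = 1, so p splits: (p) = P*P' with e=1, f=1, g=2.
Therefore p is split.

split


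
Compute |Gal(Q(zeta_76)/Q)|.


|Gal(Q(zeta_76)/Q)| = phi(76)
= 36

36


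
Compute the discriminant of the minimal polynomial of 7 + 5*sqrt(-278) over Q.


The element 7 + 5*sqrt(-278) has minimal polynomial:
x^2 - 14*x + 6999
Discriminant = (-14)^2 - 4*(6999)
= 196 - 27996
= -27800

-27800


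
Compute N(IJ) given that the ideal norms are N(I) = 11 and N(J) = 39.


N(IJ) = N(I) * N(J)
= 11 * 39
= 429

429


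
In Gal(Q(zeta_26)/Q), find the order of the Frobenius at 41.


The Frobenius at p in Gal(Q(zeta_n)/Q) = (Z/nZ)* is the class of p, so its order is ord_26(41), the smallest k >= 1 with 41^k = 1 mod 26.
n = 26 = 2 * 13, phi(26) = 12; the order divides phi(n).
Divisors of 12: 1, 2, 3, 4, 6, 12
Repeated squaring mod 26: 41^1 = 15, 41^2 = 17, 41^4 = 3, 41^8 = 9
Test divisors in increasing order:
  k=1: 41^1 = 15 mod 26
  k=2: 41^2 = 17 mod 26
  k=3: 41^3 = 17 * 15 = 21 mod 26
  k=4: 41^4 = 3 mod 26
  k=6: 41^6 = 3 * 17 = 25 mod 26
  k=12: 41^12 = 9 * 3 = 1 mod 26  <- first divisor giving 1
Order = 12

12


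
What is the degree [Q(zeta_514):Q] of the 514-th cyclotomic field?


The degree equals Euler's totient phi(514).
514 = 2 * 257
phi(514) = 256

256


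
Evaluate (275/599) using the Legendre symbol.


p = 599 is prime, so compute (275/599) with the reciprocity algorithm (Jacobi-symbol steps: pull out 2s via (2/n), flip via reciprocity, reduce):
  reciprocity: (275/599) -> -(599/275)
  reduce: (49/275)
  reciprocity: (49/275) -> +(275/49)
  reduce: (30/49)
  pull out 2: (2/49) = +1  (since 49 mod 8 = 1)
  reciprocity: (15/49) -> +(49/15)
  reduce: (4/15)
  pull out 2: (2/15) = +1  (since 15 mod 8 = 7)
  pull out 2: (2/15) = +1  (since 15 mod 8 = 7)
  (1/15) = 1
Product of signs = -1
(275/599) = -1

-1


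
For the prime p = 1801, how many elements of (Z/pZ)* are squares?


For prime p, the number of non-zero quadratic residues is (p-1)/2.
= (1801-1)/2
= 900

900


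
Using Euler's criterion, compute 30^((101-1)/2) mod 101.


p = 101 is prime and the exponent is (p-1)/2 = 50, so by Euler's criterion 30^50 = (30/101) = +1 or -1 mod 101.
Compute by square-and-multiply:
  50 = 32 + 16 + 2 (binary 110010)
  Repeated squaring mod 101: 30^1 = 30, 30^2 = 92, 30^4 = 81, 30^8 = 97, 30^16 = 16, 30^32 = 54
  30^50 = 30^32 * 30^16 * 30^2 = 54 * 16 * 92 mod 101
    54 * 16 = 864 = 56 mod 101
    56 * 92 = 5152 = 1 mod 101
  30^50 = 1 mod 101
Result 1: 30 is a quadratic residue mod 101.
30^50 mod 101 = 1

1


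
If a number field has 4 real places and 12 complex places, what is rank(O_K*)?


By Dirichlet's unit theorem:
rank = r1 + r2 - 1
= 4 + 12 - 1
= 15

15


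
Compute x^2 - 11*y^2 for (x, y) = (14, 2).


x^2 - d*y^2
= 14^2 - 11*2^2
= 196 - 44
= 152

152


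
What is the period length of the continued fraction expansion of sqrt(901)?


Run the CF algorithm for sqrt(901).
a_0 = floor(sqrt(901)) = 30; set m_0=0, q_0=1.
Recurrence: m' = q*a - m,  q' = (d - m'^2)/q,  a' = floor((a_0 + m')/q').
  step 1: m=30, q=1, a=60
a_1 = 2*a_0 = 60, so the period closes here.
sqrt(901) = [30; 60]
Period length = 1

1


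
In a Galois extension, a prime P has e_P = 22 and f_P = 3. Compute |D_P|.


|D_P| = e * f
= 22 * 3
= 66

66


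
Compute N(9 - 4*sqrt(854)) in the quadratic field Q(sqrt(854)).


N(a + b*sqrt(d)) = a^2 - d*b^2
= (9)^2 - (854)*(-4)^2
= 81 - 13664
= -13583

-13583


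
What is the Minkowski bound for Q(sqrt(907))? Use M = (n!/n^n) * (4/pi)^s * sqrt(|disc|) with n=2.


d = 907, d mod 4 = 3, so disc(K) = 4d = 3628; |disc(K)| = 3628
Real quadratic field, so n = 2, s = r2 = 0, r1 = 2
M = (n!/n^n) * (4/pi)^s * sqrt(|disc(K)|) = (2!/2^2) * (4/pi)^0 * sqrt(3628)
= 0.5 * 1.000000 * 60.232881
= 30.1164

30.1164


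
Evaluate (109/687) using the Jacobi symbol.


Compute (109/687) via quadratic reciprocity:
  reciprocity: (109/687) -> +(687/109)
  reduce: (33/109)
  reciprocity: (33/109) -> +(109/33)
  reduce: (10/33)
  pull out 2: (2/33) = +1  (since 33 mod 8 = 1)
  reciprocity: (5/33) -> +(33/5)
  reduce: (3/5)
  reciprocity: (3/5) -> +(5/3)
  reduce: (2/3)
  pull out 2: (2/3) = -1  (since 3 mod 8 = 3)
  (1/3) = 1
Product of signs = -1

-1


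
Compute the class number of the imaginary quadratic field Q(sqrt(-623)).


K = Q(sqrt(-623)). d mod 4 = 1, so D = disc(K) = d = -623
h(K) equals the number of primitive reduced positive-definite forms (a, b, c) = a*x^2 + b*x*y + c*y^2 with b^2 - 4ac = D,
where reduced means |b| <= a <= c, with b >= 0 whenever |b| = a or a = c, and primitive means gcd(a, b, c) = 1.
Reduced forces 3a^2 <= |D| = 623, so 1 <= a <= 14; b must have the parity of D, and c = (b^2 - D)/(4a) must be an integer >= a.
Enumerate a = 1..14, b in [-a, a]:
  a=1: (1, 1, 156)  [1]
  a=2: (2, -1, 78), (2, 1, 78)  [2]
  a=3: (3, -1, 52), (3, 1, 52)  [2]
  a=4: (4, -1, 39), (4, 1, 39)  [2]
  a=5: none
  a=6: (6, -5, 27), (6, -1, 26), (6, 1, 26), (6, 5, 27)  [4]
  a=7: (7, 7, 24)  [1]
  a=8: (8, -7, 21), (8, 7, 21)  [2]
  a=9: (9, -5, 18), (9, 5, 18)  [2]
  a=10: none
  a=11: (11, -9, 16), (11, 9, 16)  [2]
  a=12: (12, -7, 14), (12, -1, 13), (12, 1, 13), (12, 7, 14)  [4]
  a=13..14: none
Total reduced forms: 1 + 2 + 2 + 2 + 4 + 1 + 2 + 2 + 2 + 4 = 22
h = 22

22


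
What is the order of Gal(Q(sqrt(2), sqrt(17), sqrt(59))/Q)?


The 3 square roots of distinct primes are multiplicatively independent over Q,
so [K:Q] = 2^3 and Gal(K/Q) is isomorphic to (Z/2Z)^3.
|Gal| = 2^3 = 8

8


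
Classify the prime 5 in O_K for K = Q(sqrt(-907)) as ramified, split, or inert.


K = Q(sqrt(-907)). Since d mod 4 = 1, disc(K) = -907.
Check p | disc: -907 mod 5 = 3.
p does not divide disc. Compute Legendre symbol (d/p):
3^((5-1)/2) mod 5 = -1
(d/p) = -1, so p is inert: (p) stays prime with e=1, f=2, g=1.
Therefore p is inert.

inert


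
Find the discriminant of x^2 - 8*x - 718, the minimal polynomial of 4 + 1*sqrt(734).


The element 4 + 1*sqrt(734) has minimal polynomial:
x^2 - 8*x - 718
Discriminant = (-8)^2 - 4*(-718)
= 64 + 2872
= 2936

2936


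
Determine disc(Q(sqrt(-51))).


For K = Q(sqrt(d)) with d squarefree: disc(K) = d if d = 1 mod 4, and disc(K) = 4d if d = 2 or 3 mod 4.
Here d = -51, and d mod 4 = 1.
d = 1 mod 4 (O_K = Z[(1+sqrt(d))/2]), so disc(K) = d = -51

-51


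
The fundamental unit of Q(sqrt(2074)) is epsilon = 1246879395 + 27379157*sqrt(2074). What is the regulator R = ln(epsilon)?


epsilon = 1246879395 + 27379157*sqrt(2074)
= 2.4938e+09
R = ln(2.4938e+09)
= 21.6371

21.6371


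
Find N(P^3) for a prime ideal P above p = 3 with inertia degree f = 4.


N(P^a) = p^(a*f)
= 3^(3*4)
= 3^12
= 531441

531441


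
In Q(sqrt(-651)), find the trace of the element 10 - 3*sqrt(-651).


Tr(a + b*sqrt(d)) = (a + b*sqrt(d)) + (a - b*sqrt(d)) = 2a
= 2 * (10)
= 20

20


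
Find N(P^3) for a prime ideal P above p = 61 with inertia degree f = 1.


N(P^a) = p^(a*f)
= 61^(3*1)
= 61^3
= 226981

226981


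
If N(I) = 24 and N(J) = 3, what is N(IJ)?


N(IJ) = N(I) * N(J)
= 24 * 3
= 72

72


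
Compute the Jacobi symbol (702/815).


Compute (702/815) via quadratic reciprocity:
  pull out 2: (2/815) = +1  (since 815 mod 8 = 7)
  reciprocity: (351/815) -> -(815/351)
  reduce: (113/351)
  reciprocity: (113/351) -> +(351/113)
  reduce: (12/113)
  pull out 2: (2/113) = +1  (since 113 mod 8 = 1)
  pull out 2: (2/113) = +1  (since 113 mod 8 = 1)
  reciprocity: (3/113) -> +(113/3)
  reduce: (2/3)
  pull out 2: (2/3) = -1  (since 3 mod 8 = 3)
  (1/3) = 1
Product of signs = 1

1


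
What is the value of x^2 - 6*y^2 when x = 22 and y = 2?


x^2 - d*y^2
= 22^2 - 6*2^2
= 484 - 24
= 460

460


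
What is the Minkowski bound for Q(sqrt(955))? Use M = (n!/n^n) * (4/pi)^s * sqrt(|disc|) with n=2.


d = 955, d mod 4 = 3, so disc(K) = 4d = 3820; |disc(K)| = 3820
Real quadratic field, so n = 2, s = r2 = 0, r1 = 2
M = (n!/n^n) * (4/pi)^s * sqrt(|disc(K)|) = (2!/2^2) * (4/pi)^0 * sqrt(3820)
= 0.5 * 1.000000 * 61.806149
= 30.9031

30.9031


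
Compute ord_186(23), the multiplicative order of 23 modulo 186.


We want ord_186(23), the smallest k >= 1 with 23^k = 1 mod 186.
n = 186 = 2 * 3 * 31, phi(186) = 60; the order divides phi(n).
Divisors of 60: 1, 2, 3, 4, 5, 6, 10, 12, 15, 20, 30, 60
Repeated squaring mod 186: 23^1 = 23, 23^2 = 157, 23^4 = 97, 23^8 = 109, 23^16 = 163, 23^32 = 157
Test divisors in increasing order:
  k=1: 23^1 = 23 mod 186
  k=2: 23^2 = 157 mod 186
  k=3: 23^3 = 157 * 23 = 77 mod 186
  k=4: 23^4 = 97 mod 186
  k=5: 23^5 = 97 * 23 = 185 mod 186
  k=6: 23^6 = 97 * 157 = 163 mod 186
  k=10: 23^10 = 109 * 157 = 1 mod 186  <- first divisor giving 1
Order = 10

10


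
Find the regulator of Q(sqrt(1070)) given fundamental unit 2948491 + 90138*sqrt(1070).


epsilon = 2948491 + 90138*sqrt(1070)
= 5.8970e+06
R = ln(5.8970e+06)
= 15.5900

15.5900


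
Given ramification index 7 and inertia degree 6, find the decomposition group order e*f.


|D_P| = e * f
= 7 * 6
= 42

42


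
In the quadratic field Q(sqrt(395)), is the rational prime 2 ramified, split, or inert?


K = Q(sqrt(395)). Since d mod 4 = 3, disc(K) = 1580.
Check p | disc: 1580 mod 2 = 0.
p divides disc, so p ramifies: (p) = P^2 with e=2, f=1, g=1.
Therefore p is ramified.

ramified


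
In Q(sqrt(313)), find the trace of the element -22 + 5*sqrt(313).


Tr(a + b*sqrt(d)) = (a + b*sqrt(d)) + (a - b*sqrt(d)) = 2a
= 2 * (-22)
= -44

-44


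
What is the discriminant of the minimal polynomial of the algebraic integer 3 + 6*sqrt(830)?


The element 3 + 6*sqrt(830) has minimal polynomial:
x^2 - 6*x - 29871
Discriminant = (-6)^2 - 4*(-29871)
= 36 + 119484
= 119520

119520


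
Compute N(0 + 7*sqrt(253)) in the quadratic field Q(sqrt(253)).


N(a + b*sqrt(d)) = a^2 - d*b^2
= (0)^2 - (253)*(7)^2
= 0 - 12397
= -12397

-12397


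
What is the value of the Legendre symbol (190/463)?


p = 463 is prime, so compute (190/463) with the reciprocity algorithm (Jacobi-symbol steps: pull out 2s via (2/n), flip via reciprocity, reduce):
  pull out 2: (2/463) = +1  (since 463 mod 8 = 7)
  reciprocity: (95/463) -> -(463/95)
  reduce: (83/95)
  reciprocity: (83/95) -> -(95/83)
  reduce: (12/83)
  pull out 2: (2/83) = -1  (since 83 mod 8 = 3)
  pull out 2: (2/83) = -1  (since 83 mod 8 = 3)
  reciprocity: (3/83) -> -(83/3)
  reduce: (2/3)
  pull out 2: (2/3) = -1  (since 3 mod 8 = 3)
  (1/3) = 1
Product of signs = 1
(190/463) = 1

1


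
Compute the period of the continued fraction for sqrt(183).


Run the CF algorithm for sqrt(183).
a_0 = floor(sqrt(183)) = 13; set m_0=0, q_0=1.
Recurrence: m' = q*a - m,  q' = (d - m'^2)/q,  a' = floor((a_0 + m')/q').
  step 1: m=13, q=14, a=1
  step 2: m=1, q=13, a=1
  step 3: m=12, q=3, a=8
  step 4: m=12, q=13, a=1
  step 5: m=1, q=14, a=1
  step 6: m=13, q=1, a=26
a_6 = 2*a_0 = 26, so the period closes here.
sqrt(183) = [13; 1, 1, 8, 1, 1, 26]
Period length = 6

6


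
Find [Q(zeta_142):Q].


The degree equals Euler's totient phi(142).
142 = 2 * 71
phi(142) = 70

70


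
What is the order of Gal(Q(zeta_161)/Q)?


|Gal(Q(zeta_161)/Q)| = phi(161)
= 132

132


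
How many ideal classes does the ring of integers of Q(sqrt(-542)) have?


K = Q(sqrt(-542)). d mod 4 = 2, so D = disc(K) = 4d = -2168
h(K) equals the number of primitive reduced positive-definite forms (a, b, c) = a*x^2 + b*x*y + c*y^2 with b^2 - 4ac = D,
where reduced means |b| <= a <= c, with b >= 0 whenever |b| = a or a = c, and primitive means gcd(a, b, c) = 1.
Reduced forces 3a^2 <= |D| = 2168, so 1 <= a <= 26; b must have the parity of D, and c = (b^2 - D)/(4a) must be an integer >= a.
Enumerate a = 1..26, b in [-a, a]:
  a=1: (1, 0, 542)  [1]
  a=2: (2, 0, 271)  [1]
  a=3: (3, -2, 181), (3, 2, 181)  [2]
  a=4..5: none
  a=6: (6, -4, 91), (6, 4, 91)  [2]
  a=7: (7, -4, 78), (7, 4, 78)  [2]
  a=8: none
  a=9: (9, -8, 62), (9, 8, 62)  [2]
  a=10..12: none
  a=13: (13, -4, 42), (13, 4, 42)  [2]
  a=14: (14, -4, 39), (14, 4, 39)  [2]
  a=15..16: none
  a=17: (17, -12, 34), (17, 12, 34)  [2]
  a=18: (18, -8, 31), (18, 8, 31)  [2]
  a=19: (19, -6, 29), (19, 6, 29)  [2]
  a=20: none
  a=21: (21, -10, 27), (21, -4, 26), (21, 4, 26), (21, 10, 27)  [4]
  a=22..26: none
Total reduced forms: 1 + 1 + 2 + 2 + 2 + 2 + 2 + 2 + 2 + 2 + 2 + 4 = 24
h = 24

24
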